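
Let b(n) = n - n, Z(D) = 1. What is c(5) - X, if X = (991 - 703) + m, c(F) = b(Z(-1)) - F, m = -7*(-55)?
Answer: -678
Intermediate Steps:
m = 385
b(n) = 0
c(F) = -F (c(F) = 0 - F = -F)
X = 673 (X = (991 - 703) + 385 = 288 + 385 = 673)
c(5) - X = -1*5 - 1*673 = -5 - 673 = -678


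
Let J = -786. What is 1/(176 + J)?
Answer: -1/610 ≈ -0.0016393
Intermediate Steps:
1/(176 + J) = 1/(176 - 786) = 1/(-610) = -1/610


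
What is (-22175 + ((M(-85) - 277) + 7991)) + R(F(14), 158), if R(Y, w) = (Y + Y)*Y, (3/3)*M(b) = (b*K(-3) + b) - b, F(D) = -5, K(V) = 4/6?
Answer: -43403/3 ≈ -14468.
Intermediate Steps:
K(V) = ⅔ (K(V) = 4*(⅙) = ⅔)
M(b) = 2*b/3 (M(b) = (b*(⅔) + b) - b = (2*b/3 + b) - b = 5*b/3 - b = 2*b/3)
R(Y, w) = 2*Y² (R(Y, w) = (2*Y)*Y = 2*Y²)
(-22175 + ((M(-85) - 277) + 7991)) + R(F(14), 158) = (-22175 + (((⅔)*(-85) - 277) + 7991)) + 2*(-5)² = (-22175 + ((-170/3 - 277) + 7991)) + 2*25 = (-22175 + (-1001/3 + 7991)) + 50 = (-22175 + 22972/3) + 50 = -43553/3 + 50 = -43403/3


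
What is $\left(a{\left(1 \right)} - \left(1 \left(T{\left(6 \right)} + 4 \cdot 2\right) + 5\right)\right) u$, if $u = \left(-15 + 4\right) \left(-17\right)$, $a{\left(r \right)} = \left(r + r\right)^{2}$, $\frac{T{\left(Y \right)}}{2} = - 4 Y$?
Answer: $7293$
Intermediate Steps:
$T{\left(Y \right)} = - 8 Y$ ($T{\left(Y \right)} = 2 \left(- 4 Y\right) = - 8 Y$)
$a{\left(r \right)} = 4 r^{2}$ ($a{\left(r \right)} = \left(2 r\right)^{2} = 4 r^{2}$)
$u = 187$ ($u = \left(-11\right) \left(-17\right) = 187$)
$\left(a{\left(1 \right)} - \left(1 \left(T{\left(6 \right)} + 4 \cdot 2\right) + 5\right)\right) u = \left(4 \cdot 1^{2} - \left(1 \left(\left(-8\right) 6 + 4 \cdot 2\right) + 5\right)\right) 187 = \left(4 \cdot 1 - \left(1 \left(-48 + 8\right) + 5\right)\right) 187 = \left(4 - \left(1 \left(-40\right) + 5\right)\right) 187 = \left(4 - \left(-40 + 5\right)\right) 187 = \left(4 - -35\right) 187 = \left(4 + 35\right) 187 = 39 \cdot 187 = 7293$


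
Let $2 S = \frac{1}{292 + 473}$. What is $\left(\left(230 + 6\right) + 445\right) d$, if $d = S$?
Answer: $\frac{227}{510} \approx 0.4451$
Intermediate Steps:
$S = \frac{1}{1530}$ ($S = \frac{1}{2 \left(292 + 473\right)} = \frac{1}{2 \cdot 765} = \frac{1}{2} \cdot \frac{1}{765} = \frac{1}{1530} \approx 0.00065359$)
$d = \frac{1}{1530} \approx 0.00065359$
$\left(\left(230 + 6\right) + 445\right) d = \left(\left(230 + 6\right) + 445\right) \frac{1}{1530} = \left(236 + 445\right) \frac{1}{1530} = 681 \cdot \frac{1}{1530} = \frac{227}{510}$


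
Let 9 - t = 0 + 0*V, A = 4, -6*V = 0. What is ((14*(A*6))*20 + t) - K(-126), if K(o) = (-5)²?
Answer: 6704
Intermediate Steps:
V = 0 (V = -⅙*0 = 0)
K(o) = 25
t = 9 (t = 9 - (0 + 0*0) = 9 - (0 + 0) = 9 - 1*0 = 9 + 0 = 9)
((14*(A*6))*20 + t) - K(-126) = ((14*(4*6))*20 + 9) - 1*25 = ((14*24)*20 + 9) - 25 = (336*20 + 9) - 25 = (6720 + 9) - 25 = 6729 - 25 = 6704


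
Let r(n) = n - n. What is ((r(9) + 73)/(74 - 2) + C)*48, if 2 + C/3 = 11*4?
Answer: 18290/3 ≈ 6096.7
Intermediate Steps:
r(n) = 0
C = 126 (C = -6 + 3*(11*4) = -6 + 3*44 = -6 + 132 = 126)
((r(9) + 73)/(74 - 2) + C)*48 = ((0 + 73)/(74 - 2) + 126)*48 = (73/72 + 126)*48 = (9145/72)*48 = 18290/3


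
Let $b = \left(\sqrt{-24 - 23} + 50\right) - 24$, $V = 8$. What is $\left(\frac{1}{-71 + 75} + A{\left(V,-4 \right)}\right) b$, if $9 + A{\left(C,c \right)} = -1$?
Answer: $- \frac{507}{2} - \frac{39 i \sqrt{47}}{4} \approx -253.5 - 66.843 i$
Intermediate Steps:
$A{\left(C,c \right)} = -10$ ($A{\left(C,c \right)} = -9 - 1 = -10$)
$b = 26 + i \sqrt{47}$ ($b = \left(\sqrt{-47} + 50\right) - 24 = \left(i \sqrt{47} + 50\right) - 24 = \left(50 + i \sqrt{47}\right) - 24 = 26 + i \sqrt{47} \approx 26.0 + 6.8557 i$)
$\left(\frac{1}{-71 + 75} + A{\left(V,-4 \right)}\right) b = \left(\frac{1}{-71 + 75} - 10\right) \left(26 + i \sqrt{47}\right) = \left(\frac{1}{4} - 10\right) \left(26 + i \sqrt{47}\right) = - \frac{39 \left(26 + i \sqrt{47}\right)}{4} = - \frac{507}{2} - \frac{39 i \sqrt{47}}{4}$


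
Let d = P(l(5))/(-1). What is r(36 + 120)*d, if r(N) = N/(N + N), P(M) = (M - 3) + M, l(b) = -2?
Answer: 7/2 ≈ 3.5000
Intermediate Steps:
P(M) = -3 + 2*M (P(M) = (-3 + M) + M = -3 + 2*M)
r(N) = ½ (r(N) = N/((2*N)) = N*(1/(2*N)) = ½)
d = 7 (d = (-3 + 2*(-2))/(-1) = (-3 - 4)*(-1) = -7*(-1) = 7)
r(36 + 120)*d = (½)*7 = 7/2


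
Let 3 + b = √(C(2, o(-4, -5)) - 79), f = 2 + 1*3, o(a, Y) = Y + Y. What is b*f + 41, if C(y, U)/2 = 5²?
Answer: 26 + 5*I*√29 ≈ 26.0 + 26.926*I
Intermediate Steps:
o(a, Y) = 2*Y
C(y, U) = 50 (C(y, U) = 2*5² = 2*25 = 50)
f = 5 (f = 2 + 3 = 5)
b = -3 + I*√29 (b = -3 + √(50 - 79) = -3 + √(-29) = -3 + I*√29 ≈ -3.0 + 5.3852*I)
b*f + 41 = (-3 + I*√29)*5 + 41 = (-15 + 5*I*√29) + 41 = 26 + 5*I*√29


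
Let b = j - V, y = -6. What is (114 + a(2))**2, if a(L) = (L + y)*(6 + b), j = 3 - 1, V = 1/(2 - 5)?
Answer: 58564/9 ≈ 6507.1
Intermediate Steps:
V = -1/3 (V = 1/(-3) = -1/3 ≈ -0.33333)
j = 2
b = 7/3 (b = 2 - 1*(-1/3) = 2 + 1/3 = 7/3 ≈ 2.3333)
a(L) = -50 + 25*L/3 (a(L) = (L - 6)*(6 + 7/3) = (-6 + L)*(25/3) = -50 + 25*L/3)
(114 + a(2))**2 = (114 + (-50 + (25/3)*2))**2 = (114 + (-50 + 50/3))**2 = (114 - 100/3)**2 = (242/3)**2 = 58564/9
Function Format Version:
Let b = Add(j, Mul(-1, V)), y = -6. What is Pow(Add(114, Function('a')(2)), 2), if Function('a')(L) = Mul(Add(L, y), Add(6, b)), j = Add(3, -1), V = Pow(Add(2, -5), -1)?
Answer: Rational(58564, 9) ≈ 6507.1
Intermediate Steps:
V = Rational(-1, 3) (V = Pow(-3, -1) = Rational(-1, 3) ≈ -0.33333)
j = 2
b = Rational(7, 3) (b = Add(2, Mul(-1, Rational(-1, 3))) = Add(2, Rational(1, 3)) = Rational(7, 3) ≈ 2.3333)
Function('a')(L) = Add(-50, Mul(Rational(25, 3), L)) (Function('a')(L) = Mul(Add(L, -6), Add(6, Rational(7, 3))) = Mul(Add(-6, L), Rational(25, 3)) = Add(-50, Mul(Rational(25, 3), L)))
Pow(Add(114, Function('a')(2)), 2) = Pow(Add(114, Add(-50, Mul(Rational(25, 3), 2))), 2) = Pow(Add(114, Add(-50, Rational(50, 3))), 2) = Pow(Add(114, Rational(-100, 3)), 2) = Pow(Rational(242, 3), 2) = Rational(58564, 9)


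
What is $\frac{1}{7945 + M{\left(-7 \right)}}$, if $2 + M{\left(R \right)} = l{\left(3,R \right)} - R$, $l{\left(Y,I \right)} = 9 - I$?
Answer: $\frac{1}{7966} \approx 0.00012553$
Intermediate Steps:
$M{\left(R \right)} = 7 - 2 R$ ($M{\left(R \right)} = -2 - \left(-9 + 2 R\right) = 7 - 2 R$)
$\frac{1}{7945 + M{\left(-7 \right)}} = \frac{1}{7945 + \left(7 - -14\right)} = \frac{1}{7945 + \left(7 + 14\right)} = \frac{1}{7945 + 21} = \frac{1}{7966}$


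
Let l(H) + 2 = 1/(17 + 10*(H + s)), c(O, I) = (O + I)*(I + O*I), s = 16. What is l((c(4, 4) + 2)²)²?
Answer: 275869704289/68967688689 ≈ 4.0000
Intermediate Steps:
c(O, I) = (I + O)*(I + I*O)
l(H) = -2 + 1/(177 + 10*H) (l(H) = -2 + 1/(17 + 10*(H + 16)) = -2 + 1/(17 + 10*(16 + H)) = -2 + 1/(17 + (160 + 10*H)) = -2 + 1/(177 + 10*H))
l((c(4, 4) + 2)²)² = ((-353 - 20*(4*(4 + 4 + 4² + 4*4) + 2)²)/(177 + 10*(4*(4 + 4 + 4² + 4*4) + 2)²))² = ((-353 - 20*(4*(4 + 4 + 16 + 16) + 2)²)/(177 + 10*(4*(4 + 4 + 16 + 16) + 2)²))² = ((-353 - 20*(4*40 + 2)²)/(177 + 10*(4*40 + 2)²))² = ((-353 - 20*(160 + 2)²)/(177 + 10*(160 + 2)²))² = ((-353 - 20*162²)/(177 + 10*162²))² = ((-353 - 20*26244)/(177 + 10*26244))² = ((-353 - 524880)/(177 + 262440))² = (-525233/262617)² = 275869704289/68967688689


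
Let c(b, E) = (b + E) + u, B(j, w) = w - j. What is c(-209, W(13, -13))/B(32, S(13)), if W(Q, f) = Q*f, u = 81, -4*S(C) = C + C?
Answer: 54/7 ≈ 7.7143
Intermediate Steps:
S(C) = -C/2 (S(C) = -(C + C)/4 = -C/2)
c(b, E) = 81 + E + b (c(b, E) = (b + E) + 81 = (E + b) + 81 = 81 + E + b)
c(-209, W(13, -13))/B(32, S(13)) = (81 + 13*(-13) - 209)/(-½*13 - 1*32) = (81 - 169 - 209)/(-13/2 - 32) = -297/(-77/2) = -297*(-2/77) = 54/7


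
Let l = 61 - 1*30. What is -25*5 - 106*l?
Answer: -3411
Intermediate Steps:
l = 31 (l = 61 - 30 = 31)
-25*5 - 106*l = -25*5 - 106*31 = -125 - 3286 = -3411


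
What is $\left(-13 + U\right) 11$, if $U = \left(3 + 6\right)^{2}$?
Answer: $748$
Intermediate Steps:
$U = 81$ ($U = 9^{2} = 81$)
$\left(-13 + U\right) 11 = \left(-13 + 81\right) 11 = 68 \cdot 11 = 748$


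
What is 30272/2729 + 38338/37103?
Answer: 1227806418/101254087 ≈ 12.126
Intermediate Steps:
30272/2729 + 38338/37103 = 1227806418/101254087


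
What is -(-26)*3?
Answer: 78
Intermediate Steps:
-(-26)*3 = -26*(-3) = 78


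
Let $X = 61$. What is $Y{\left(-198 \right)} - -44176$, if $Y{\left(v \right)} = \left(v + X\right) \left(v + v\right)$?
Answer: $98428$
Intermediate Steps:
$Y{\left(v \right)} = 2 v \left(61 + v\right)$ ($Y{\left(v \right)} = \left(v + 61\right) \left(v + v\right) = \left(61 + v\right) 2 v = 2 v \left(61 + v\right)$)
$Y{\left(-198 \right)} - -44176 = 2 \left(-198\right) \left(61 - 198\right) - -44176 = 2 \left(-198\right) \left(-137\right) + 44176 = 54252 + 44176 = 98428$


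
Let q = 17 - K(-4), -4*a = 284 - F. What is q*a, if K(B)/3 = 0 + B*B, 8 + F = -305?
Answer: 18507/4 ≈ 4626.8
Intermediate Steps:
F = -313 (F = -8 - 305 = -313)
K(B) = 3*B² (K(B) = 3*(0 + B*B) = 3*(0 + B²) = 3*B²)
a = -597/4 (a = -(284 - 1*(-313))/4 = -(284 + 313)/4 = -¼*597 = -597/4 ≈ -149.25)
q = -31 (q = 17 - 3*(-4)² = 17 - 3*16 = 17 - 1*48 = 17 - 48 = -31)
q*a = -31*(-597/4) = 18507/4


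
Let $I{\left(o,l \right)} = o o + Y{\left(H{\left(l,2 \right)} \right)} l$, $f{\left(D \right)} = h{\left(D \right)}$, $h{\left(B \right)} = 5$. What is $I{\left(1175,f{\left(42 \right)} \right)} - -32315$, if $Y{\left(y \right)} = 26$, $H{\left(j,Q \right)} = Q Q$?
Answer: $1413070$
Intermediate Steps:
$H{\left(j,Q \right)} = Q^{2}$
$f{\left(D \right)} = 5$
$I{\left(o,l \right)} = o^{2} + 26 l$ ($I{\left(o,l \right)} = o o + 26 l = o^{2} + 26 l$)
$I{\left(1175,f{\left(42 \right)} \right)} - -32315 = \left(1175^{2} + 26 \cdot 5\right) - -32315 = \left(1380625 + 130\right) + 32315 = 1380755 + 32315 = 1413070$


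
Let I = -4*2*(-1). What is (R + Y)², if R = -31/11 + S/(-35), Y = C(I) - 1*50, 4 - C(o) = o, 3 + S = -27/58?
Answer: 1604121038521/498628900 ≈ 3217.1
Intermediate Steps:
S = -201/58 (S = -3 - 27/58 = -201/58 ≈ -3.4655)
I = 8 (I = -8*(-1) = 8)
C(o) = 4 - o
Y = -54 (Y = (4 - 1*8) - 1*50 = (4 - 8) - 50 = -4 - 50 = -54)
R = -60719/22330 (R = -31/11 - 201/58/(-35) = -31*1/11 - 201/58*(-1/35) = -31/11 + 201/2030 = -60719/22330 ≈ -2.7192)
(R + Y)² = (-60719/22330 - 54)² = (-1266539/22330)² = 1604121038521/498628900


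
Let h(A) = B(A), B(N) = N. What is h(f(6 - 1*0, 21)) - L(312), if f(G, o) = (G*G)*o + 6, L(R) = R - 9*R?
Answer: 3258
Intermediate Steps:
L(R) = -8*R
f(G, o) = 6 + o*G² (f(G, o) = G²*o + 6 = o*G² + 6 = 6 + o*G²)
h(A) = A
h(f(6 - 1*0, 21)) - L(312) = (6 + 21*(6 - 1*0)²) - (-8)*312 = (6 + 21*(6 + 0)²) - 1*(-2496) = (6 + 21*6²) + 2496 = (6 + 21*36) + 2496 = (6 + 756) + 2496 = 762 + 2496 = 3258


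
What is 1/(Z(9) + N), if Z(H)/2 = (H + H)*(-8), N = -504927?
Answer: -1/505215 ≈ -1.9794e-6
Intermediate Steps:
Z(H) = -32*H (Z(H) = 2*((H + H)*(-8)) = 2*((2*H)*(-8)) = 2*(-16*H) = -32*H)
1/(Z(9) + N) = 1/(-32*9 - 504927) = 1/(-288 - 504927) = 1/(-505215) = -1/505215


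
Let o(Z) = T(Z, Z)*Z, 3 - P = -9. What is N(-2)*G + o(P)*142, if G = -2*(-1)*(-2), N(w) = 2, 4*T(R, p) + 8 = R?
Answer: 1696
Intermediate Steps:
P = 12 (P = 3 - 1*(-9) = 3 + 9 = 12)
T(R, p) = -2 + R/4
o(Z) = Z*(-2 + Z/4) (o(Z) = (-2 + Z/4)*Z = Z*(-2 + Z/4))
G = -4 (G = 2*(-2) = -4)
N(-2)*G + o(P)*142 = 2*(-4) + ((¼)*12*(-8 + 12))*142 = -8 + ((¼)*12*4)*142 = -8 + 12*142 = -8 + 1704 = 1696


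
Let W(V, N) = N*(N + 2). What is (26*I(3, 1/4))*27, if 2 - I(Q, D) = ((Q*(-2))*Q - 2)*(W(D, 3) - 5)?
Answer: 141804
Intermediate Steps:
W(V, N) = N*(2 + N)
I(Q, D) = 22 + 20*Q**2 (I(Q, D) = 2 - ((Q*(-2))*Q - 2)*(3*(2 + 3) - 5) = 2 - ((-2*Q)*Q - 2)*(3*5 - 5) = 2 - (-2*Q**2 - 2)*(15 - 5) = 2 - (-2 - 2*Q**2)*10 = 2 - (-20 - 20*Q**2) = 2 + (20 + 20*Q**2) = 22 + 20*Q**2)
(26*I(3, 1/4))*27 = (26*(22 + 20*3**2))*27 = (26*(22 + 20*9))*27 = (26*(22 + 180))*27 = (26*202)*27 = 5252*27 = 141804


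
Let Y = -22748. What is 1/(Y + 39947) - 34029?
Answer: -585264770/17199 ≈ -34029.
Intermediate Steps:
1/(Y + 39947) - 34029 = 1/(-22748 + 39947) - 34029 = 1/17199 - 34029 = -585264770/17199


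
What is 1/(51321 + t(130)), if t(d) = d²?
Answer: 1/68221 ≈ 1.4658e-5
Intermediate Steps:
1/(51321 + t(130)) = 1/(51321 + 130²) = 1/(51321 + 16900) = 1/68221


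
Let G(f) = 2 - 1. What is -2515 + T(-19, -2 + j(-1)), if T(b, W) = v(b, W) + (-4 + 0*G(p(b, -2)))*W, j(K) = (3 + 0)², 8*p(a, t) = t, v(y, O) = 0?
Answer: -2543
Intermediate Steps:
p(a, t) = t/8
G(f) = 1
j(K) = 9 (j(K) = 3² = 9)
T(b, W) = -4*W (T(b, W) = 0 + (-4 + 0*1)*W = 0 + (-4 + 0)*W = 0 - 4*W = -4*W)
-2515 + T(-19, -2 + j(-1)) = -2515 - 4*(-2 + 9) = -2515 - 4*7 = -2515 - 28 = -2543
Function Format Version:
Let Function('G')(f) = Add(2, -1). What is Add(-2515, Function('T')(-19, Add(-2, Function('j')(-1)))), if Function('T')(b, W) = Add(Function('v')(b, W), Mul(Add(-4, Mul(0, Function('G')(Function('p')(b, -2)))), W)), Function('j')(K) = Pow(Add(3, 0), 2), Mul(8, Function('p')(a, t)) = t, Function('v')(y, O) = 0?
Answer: -2543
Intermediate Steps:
Function('p')(a, t) = Mul(Rational(1, 8), t)
Function('G')(f) = 1
Function('j')(K) = 9 (Function('j')(K) = Pow(3, 2) = 9)
Function('T')(b, W) = Mul(-4, W) (Function('T')(b, W) = Add(0, Mul(Add(-4, Mul(0, 1)), W)) = Add(0, Mul(Add(-4, 0), W)) = Add(0, Mul(-4, W)) = Mul(-4, W))
Add(-2515, Function('T')(-19, Add(-2, Function('j')(-1)))) = Add(-2515, Mul(-4, Add(-2, 9))) = Add(-2515, Mul(-4, 7)) = Add(-2515, -28) = -2543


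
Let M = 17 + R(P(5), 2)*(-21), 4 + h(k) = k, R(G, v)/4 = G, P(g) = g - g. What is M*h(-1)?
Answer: -85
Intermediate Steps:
P(g) = 0
R(G, v) = 4*G
h(k) = -4 + k
M = 17 (M = 17 + (4*0)*(-21) = 17 + 0*(-21) = 17 + 0 = 17)
M*h(-1) = 17*(-4 - 1) = 17*(-5) = -85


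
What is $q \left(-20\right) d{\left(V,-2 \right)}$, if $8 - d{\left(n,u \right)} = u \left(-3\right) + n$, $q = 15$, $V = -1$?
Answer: $-900$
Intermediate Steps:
$d{\left(n,u \right)} = 8 - n + 3 u$ ($d{\left(n,u \right)} = 8 - \left(u \left(-3\right) + n\right) = 8 - \left(- 3 u + n\right) = 8 - \left(n - 3 u\right) = 8 - n + 3 u$)
$q \left(-20\right) d{\left(V,-2 \right)} = 15 \left(-20\right) \left(8 - -1 + 3 \left(-2\right)\right) = - 300 \left(8 + 1 - 6\right) = \left(-300\right) 3 = -900$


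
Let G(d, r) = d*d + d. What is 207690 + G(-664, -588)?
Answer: 647922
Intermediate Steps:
G(d, r) = d + d**2 (G(d, r) = d**2 + d = d + d**2)
207690 + G(-664, -588) = 207690 - 664*(1 - 664) = 207690 - 664*(-663) = 207690 + 440232 = 647922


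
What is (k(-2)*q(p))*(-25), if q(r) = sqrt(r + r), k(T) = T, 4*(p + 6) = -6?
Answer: 50*I*sqrt(15) ≈ 193.65*I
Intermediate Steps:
p = -15/2 (p = -6 + (1/4)*(-6) = -6 - 3/2 = -15/2 ≈ -7.5000)
q(r) = sqrt(2)*sqrt(r) (q(r) = sqrt(2*r) = sqrt(2)*sqrt(r))
(k(-2)*q(p))*(-25) = -2*sqrt(2)*sqrt(-15/2)*(-25) = -2*sqrt(2)*I*sqrt(30)/2*(-25) = -2*I*sqrt(15)*(-25) = 50*I*sqrt(15)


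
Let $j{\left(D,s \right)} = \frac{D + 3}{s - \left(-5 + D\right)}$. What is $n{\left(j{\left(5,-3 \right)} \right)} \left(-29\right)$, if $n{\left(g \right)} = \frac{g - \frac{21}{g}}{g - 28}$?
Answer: $\frac{3625}{736} \approx 4.9253$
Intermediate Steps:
$j{\left(D,s \right)} = \frac{3 + D}{5 + s - D}$
$n{\left(g \right)} = \frac{g - \frac{21}{g}}{-28 + g}$
$n{\left(j{\left(5,-3 \right)} \right)} \left(-29\right) = \frac{-21 + \left(\frac{3 + 5}{5 - 3 - 5}\right)^{2}}{\frac{3 + 5}{5 - 3 - 5} \left(-28 + \frac{3 + 5}{5 - 3 - 5}\right)} \left(-29\right) = \frac{-21 + \left(\frac{1}{5 - 3 - 5} \cdot 8\right)^{2}}{\frac{1}{5 - 3 - 5} \cdot 8 \left(-28 + \frac{1}{5 - 3 - 5} \cdot 8\right)} \left(-29\right) = \frac{-21 + \left(\frac{1}{-3} \cdot 8\right)^{2}}{\frac{1}{-3} \cdot 8 \left(-28 + \frac{1}{-3} \cdot 8\right)} \left(-29\right) = \frac{-21 + \left(\left(- \frac{1}{3}\right) 8\right)^{2}}{\left(- \frac{1}{3}\right) 8 \left(-28 - \frac{8}{3}\right)} \left(-29\right) = \frac{-21 + \left(- \frac{8}{3}\right)^{2}}{\left(- \frac{8}{3}\right) \left(-28 - \frac{8}{3}\right)} \left(-29\right) = - \frac{3 \left(-21 + \frac{64}{9}\right)}{8 \left(- \frac{92}{3}\right)} \left(-29\right) = \left(- \frac{3}{8}\right) \left(- \frac{3}{92}\right) \left(- \frac{125}{9}\right) \left(-29\right) = \left(- \frac{125}{736}\right) \left(-29\right) = \frac{3625}{736}$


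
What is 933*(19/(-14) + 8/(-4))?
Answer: -43851/14 ≈ -3132.2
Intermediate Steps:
933*(19/(-14) + 8/(-4)) = 933*(19*(-1/14) + 8*(-1/4)) = 933*(-19/14 - 2) = 933*(-47/14) = -43851/14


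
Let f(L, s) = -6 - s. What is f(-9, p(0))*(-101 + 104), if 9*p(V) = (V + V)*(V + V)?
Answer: -18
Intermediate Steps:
p(V) = 4*V**2/9 (p(V) = ((V + V)*(V + V))/9 = ((2*V)*(2*V))/9 = (4*V**2)/9 = 4*V**2/9)
f(-9, p(0))*(-101 + 104) = (-6 - 4*0**2/9)*(-101 + 104) = (-6 - 4*0/9)*3 = (-6 - 1*0)*3 = (-6 + 0)*3 = -6*3 = -18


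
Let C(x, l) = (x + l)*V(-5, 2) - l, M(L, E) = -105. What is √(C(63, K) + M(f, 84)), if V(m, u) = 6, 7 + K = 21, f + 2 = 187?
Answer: 7*√7 ≈ 18.520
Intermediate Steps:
f = 185 (f = -2 + 187 = 185)
K = 14 (K = -7 + 21 = 14)
C(x, l) = 5*l + 6*x (C(x, l) = (x + l)*6 - l = (l + x)*6 - l = (6*l + 6*x) - l = 5*l + 6*x)
√(C(63, K) + M(f, 84)) = √((5*14 + 6*63) - 105) = √((70 + 378) - 105) = √(448 - 105) = √343 = 7*√7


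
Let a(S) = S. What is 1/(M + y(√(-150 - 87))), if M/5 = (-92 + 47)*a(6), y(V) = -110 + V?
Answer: -1460/2131837 - I*√237/2131837 ≈ -0.00068486 - 7.2214e-6*I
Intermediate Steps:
M = -1350 (M = 5*((-92 + 47)*6) = 5*(-45*6) = 5*(-270) = -1350)
1/(M + y(√(-150 - 87))) = 1/(-1350 + (-110 + √(-150 - 87))) = 1/(-1350 + (-110 + √(-237))) = 1/(-1350 + (-110 + I*√237)) = 1/(-1460 + I*√237)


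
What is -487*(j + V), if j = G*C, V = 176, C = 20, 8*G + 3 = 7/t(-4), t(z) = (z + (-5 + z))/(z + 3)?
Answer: -1075296/13 ≈ -82715.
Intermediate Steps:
t(z) = (-5 + 2*z)/(3 + z)
G = -4/13 (G = -3/8 + (7/(((-5 + 2*(-4))/(3 - 4))))/8 = -3/8 + (7/(((-5 - 8)/(-1))))/8 = -3/8 + (7/((-1*(-13))))/8 = -3/8 + (7/13)/8 = -3/8 + (7*(1/13))/8 = -3/8 + (1/8)*(7/13) = -3/8 + 7/104 = -4/13 ≈ -0.30769)
j = -80/13 (j = -4/13*20 = -80/13 ≈ -6.1538)
-487*(j + V) = -487*(-80/13 + 176) = -487*2208/13 = -1075296/13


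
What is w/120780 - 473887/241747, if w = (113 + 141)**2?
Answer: -946352782/663595515 ≈ -1.4261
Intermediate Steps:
w = 64516 (w = 254**2 = 64516)
w/120780 - 473887/241747 = 64516/120780 - 473887/241747 = 64516*(1/120780) - 473887*1/241747 = 16129/30195 - 473887/241747 = -946352782/663595515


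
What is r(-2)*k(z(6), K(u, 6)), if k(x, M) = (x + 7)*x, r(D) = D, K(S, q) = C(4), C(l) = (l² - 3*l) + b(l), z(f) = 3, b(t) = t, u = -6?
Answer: -60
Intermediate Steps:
C(l) = l² - 2*l (C(l) = (l² - 3*l) + l = l² - 2*l)
K(S, q) = 8 (K(S, q) = 4*(-2 + 4) = 4*2 = 8)
k(x, M) = x*(7 + x) (k(x, M) = (7 + x)*x = x*(7 + x))
r(-2)*k(z(6), K(u, 6)) = -6*(7 + 3) = -6*10 = -2*30 = -60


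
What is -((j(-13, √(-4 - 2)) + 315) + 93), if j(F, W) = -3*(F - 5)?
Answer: -462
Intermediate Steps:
j(F, W) = 15 - 3*F (j(F, W) = -3*(-5 + F) = 15 - 3*F)
-((j(-13, √(-4 - 2)) + 315) + 93) = -(((15 - 3*(-13)) + 315) + 93) = -(((15 + 39) + 315) + 93) = -((54 + 315) + 93) = -(369 + 93) = -1*462 = -462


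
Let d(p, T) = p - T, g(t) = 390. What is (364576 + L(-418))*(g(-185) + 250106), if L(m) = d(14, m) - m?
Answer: 91537751296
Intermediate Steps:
L(m) = 14 - 2*m (L(m) = (14 - m) - m = 14 - 2*m)
(364576 + L(-418))*(g(-185) + 250106) = (364576 + (14 - 2*(-418)))*(390 + 250106) = (364576 + (14 + 836))*250496 = (364576 + 850)*250496 = 365426*250496 = 91537751296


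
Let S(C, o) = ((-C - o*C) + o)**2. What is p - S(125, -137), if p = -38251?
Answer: -284399020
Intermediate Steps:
S(C, o) = (o - C - C*o)**2 (S(C, o) = ((-C - C*o) + o)**2 = (o - C - C*o)**2)
p - S(125, -137) = -38251 - (125 - 1*(-137) + 125*(-137))**2 = -38251 - (125 + 137 - 17125)**2 = -38251 - 1*(-16863)**2 = -38251 - 1*284360769 = -38251 - 284360769 = -284399020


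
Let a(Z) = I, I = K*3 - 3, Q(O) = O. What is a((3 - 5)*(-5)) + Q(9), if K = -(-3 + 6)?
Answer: -3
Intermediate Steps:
K = -3 (K = -1*3 = -3)
I = -12 (I = -3*3 - 3 = -9 - 3 = -12)
a(Z) = -12
a((3 - 5)*(-5)) + Q(9) = -12 + 9 = -3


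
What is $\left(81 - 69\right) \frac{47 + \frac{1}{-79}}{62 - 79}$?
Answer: $- \frac{44544}{1343} \approx -33.168$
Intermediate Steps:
$\left(81 - 69\right) \frac{47 + \frac{1}{-79}}{62 - 79} = 12 \frac{47 - \frac{1}{79}}{-17} = 12 \cdot \frac{3712}{79} \left(- \frac{1}{17}\right) = 12 \left(- \frac{3712}{1343}\right) = - \frac{44544}{1343}$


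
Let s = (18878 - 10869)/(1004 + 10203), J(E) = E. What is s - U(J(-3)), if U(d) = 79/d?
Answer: 909380/33621 ≈ 27.048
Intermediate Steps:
s = 8009/11207 ≈ 0.71464
s - U(J(-3)) = 8009/11207 - 79/(-3) = 8009/11207 - 79*(-1)/3 = 8009/11207 - 1*(-79/3) = 8009/11207 + 79/3 = 909380/33621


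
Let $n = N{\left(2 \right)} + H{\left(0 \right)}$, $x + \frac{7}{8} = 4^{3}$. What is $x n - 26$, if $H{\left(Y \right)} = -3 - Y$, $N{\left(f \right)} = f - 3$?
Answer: $- \frac{557}{2} \approx -278.5$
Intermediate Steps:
$N{\left(f \right)} = -3 + f$
$x = \frac{505}{8}$ ($x = - \frac{7}{8} + 4^{3} = - \frac{7}{8} + 64 = \frac{505}{8} \approx 63.125$)
$n = -4$ ($n = \left(-3 + 2\right) - 3 = -1 + \left(-3 + 0\right) = -1 - 3 = -4$)
$x n - 26 = \frac{505}{8} \left(-4\right) - 26 = - \frac{505}{2} - 26 = - \frac{557}{2}$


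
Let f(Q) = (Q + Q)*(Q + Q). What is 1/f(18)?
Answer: 1/1296 ≈ 0.00077160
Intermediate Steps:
f(Q) = 4*Q² (f(Q) = (2*Q)*(2*Q) = 4*Q²)
1/f(18) = 1/(4*18²) = 1/(4*324) = 1/1296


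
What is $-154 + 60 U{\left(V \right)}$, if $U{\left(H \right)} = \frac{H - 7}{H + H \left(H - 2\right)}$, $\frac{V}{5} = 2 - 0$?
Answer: $-152$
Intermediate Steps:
$V = 10$ ($V = 5 \left(2 - 0\right) = 5 \left(2 + 0\right) = 5 \cdot 2 = 10$)
$U{\left(H \right)} = \frac{-7 + H}{H + H \left(-2 + H\right)}$
$-154 + 60 U{\left(V \right)} = -154 + 60 \frac{-7 + 10}{10 \left(-1 + 10\right)} = -154 + 60 \cdot \frac{1}{10} \cdot \frac{1}{9} \cdot 3 = -154 + 60 \cdot \frac{1}{30} = -154 + 2 = -152$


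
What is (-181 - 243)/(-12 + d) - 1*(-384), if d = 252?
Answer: 11467/30 ≈ 382.23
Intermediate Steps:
(-181 - 243)/(-12 + d) - 1*(-384) = (-181 - 243)/(-12 + 252) - 1*(-384) = -424/240 + 384 = -424*1/240 + 384 = -53/30 + 384 = 11467/30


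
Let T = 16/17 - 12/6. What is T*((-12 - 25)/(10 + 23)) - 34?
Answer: -6136/187 ≈ -32.813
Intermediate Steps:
T = -18/17 (T = 16*(1/17) - 12*⅙ = 16/17 - 2 = -18/17 ≈ -1.0588)
T*((-12 - 25)/(10 + 23)) - 34 = -18*(-12 - 25)/(17*(10 + 23)) - 34 = -(-666)/(17*33) - 34 = -18/17*(-37/33) - 34 = 222/187 - 34 = -6136/187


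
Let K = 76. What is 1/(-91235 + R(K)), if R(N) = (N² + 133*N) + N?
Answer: -1/75275 ≈ -1.3285e-5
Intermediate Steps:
R(N) = N² + 134*N
1/(-91235 + R(K)) = 1/(-91235 + 76*(134 + 76)) = 1/(-91235 + 76*210) = 1/(-91235 + 15960) = 1/(-75275) = -1/75275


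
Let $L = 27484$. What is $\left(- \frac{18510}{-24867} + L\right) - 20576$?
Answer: $\frac{57266582}{8289} \approx 6908.7$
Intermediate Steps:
$\left(- \frac{18510}{-24867} + L\right) - 20576 = \left(- \frac{18510}{-24867} + 27484\right) - 20576 = \left(\left(-18510\right) \left(- \frac{1}{24867}\right) + 27484\right) - 20576 = \left(\frac{6170}{8289} + 27484\right) - 20576 = \frac{227821046}{8289} - 20576 = \frac{57266582}{8289}$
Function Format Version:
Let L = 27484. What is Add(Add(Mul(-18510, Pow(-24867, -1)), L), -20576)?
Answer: Rational(57266582, 8289) ≈ 6908.7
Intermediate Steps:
Add(Add(Mul(-18510, Pow(-24867, -1)), L), -20576) = Add(Add(Mul(-18510, Pow(-24867, -1)), 27484), -20576) = Add(Add(Mul(-18510, Rational(-1, 24867)), 27484), -20576) = Add(Add(Rational(6170, 8289), 27484), -20576) = Add(Rational(227821046, 8289), -20576) = Rational(57266582, 8289)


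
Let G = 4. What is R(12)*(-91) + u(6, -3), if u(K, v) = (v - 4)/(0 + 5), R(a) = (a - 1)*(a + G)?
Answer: -80087/5 ≈ -16017.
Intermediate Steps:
R(a) = (-1 + a)*(4 + a) (R(a) = (a - 1)*(a + 4) = (-1 + a)*(4 + a))
u(K, v) = -⅘ + v/5 (u(K, v) = (-4 + v)/5 = (-4 + v)*(⅕) = -⅘ + v/5)
R(12)*(-91) + u(6, -3) = (-4 + 12² + 3*12)*(-91) + (-⅘ + (⅕)*(-3)) = (-4 + 144 + 36)*(-91) + (-⅘ - ⅗) = 176*(-91) - 7/5 = -16016 - 7/5 = -80087/5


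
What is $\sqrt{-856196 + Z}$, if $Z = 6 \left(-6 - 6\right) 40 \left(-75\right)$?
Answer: $2 i \sqrt{160049} \approx 800.12 i$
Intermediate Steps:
$Z = 216000$ ($Z = 6 \left(-12\right) 40 \left(-75\right) = \left(-72\right) 40 \left(-75\right) = \left(-2880\right) \left(-75\right) = 216000$)
$\sqrt{-856196 + Z} = \sqrt{-856196 + 216000} = \sqrt{-640196} = 2 i \sqrt{160049}$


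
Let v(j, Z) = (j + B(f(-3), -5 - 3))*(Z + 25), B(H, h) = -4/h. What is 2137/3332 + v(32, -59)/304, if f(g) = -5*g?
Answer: -758053/253232 ≈ -2.9935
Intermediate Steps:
v(j, Z) = (½ + j)*(25 + Z) (v(j, Z) = (j - 4/(-5 - 3))*(Z + 25) = (j - 4/(-8))*(25 + Z) = (j - 4*(-⅛))*(25 + Z) = (j + ½)*(25 + Z) = (½ + j)*(25 + Z))
2137/3332 + v(32, -59)/304 = 2137/3332 + (25/2 + (½)*(-59) + 25*32 - 59*32)/304 = 2137*(1/3332) + (25/2 - 59/2 + 800 - 1888)*(1/304) = 2137/3332 - 1105*1/304 = 2137/3332 - 1105/304 = -758053/253232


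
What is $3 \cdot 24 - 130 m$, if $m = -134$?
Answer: $17492$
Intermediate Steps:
$3 \cdot 24 - 130 m = 3 \cdot 24 - -17420 = 72 + 17420 = 17492$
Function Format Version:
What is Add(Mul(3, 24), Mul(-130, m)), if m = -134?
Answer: 17492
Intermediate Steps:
Add(Mul(3, 24), Mul(-130, m)) = Add(Mul(3, 24), Mul(-130, -134)) = Add(72, 17420) = 17492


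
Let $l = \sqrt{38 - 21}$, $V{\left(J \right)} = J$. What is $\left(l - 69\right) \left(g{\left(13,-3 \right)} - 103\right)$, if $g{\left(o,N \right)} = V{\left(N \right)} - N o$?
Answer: $4623 - 67 \sqrt{17} \approx 4346.8$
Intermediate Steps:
$l = \sqrt{17} \approx 4.1231$
$g{\left(o,N \right)} = N - N o$
$\left(l - 69\right) \left(g{\left(13,-3 \right)} - 103\right) = \left(\sqrt{17} - 69\right) \left(- 3 \left(1 - 13\right) - 103\right) = \left(-69 + \sqrt{17}\right) \left(\left(-3\right) \left(-12\right) - 103\right) = \left(-69 + \sqrt{17}\right) \left(36 - 103\right) = \left(-69 + \sqrt{17}\right) \left(-67\right) = 4623 - 67 \sqrt{17}$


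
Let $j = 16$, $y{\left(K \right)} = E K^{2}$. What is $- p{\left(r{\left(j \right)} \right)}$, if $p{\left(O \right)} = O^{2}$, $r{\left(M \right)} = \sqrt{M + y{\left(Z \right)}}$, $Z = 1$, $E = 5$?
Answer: $-21$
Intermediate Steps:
$y{\left(K \right)} = 5 K^{2}$
$r{\left(M \right)} = \sqrt{5 + M}$ ($r{\left(M \right)} = \sqrt{M + 5 \cdot 1^{2}} = \sqrt{M + 5 \cdot 1} = \sqrt{M + 5} = \sqrt{5 + M}$)
$- p{\left(r{\left(j \right)} \right)} = - \left(\sqrt{5 + 16}\right)^{2} = - \left(\sqrt{21}\right)^{2} = \left(-1\right) 21 = -21$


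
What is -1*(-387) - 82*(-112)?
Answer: 9571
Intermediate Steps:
-1*(-387) - 82*(-112) = 387 + 9184 = 9571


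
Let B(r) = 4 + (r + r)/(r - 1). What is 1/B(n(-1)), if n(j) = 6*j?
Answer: 7/40 ≈ 0.17500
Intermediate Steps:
B(r) = 4 + 2*r/(-1 + r) (B(r) = 4 + (2*r)/(-1 + r) = 4 + 2*r/(-1 + r))
1/B(n(-1)) = 1/(2*(-2 + 3*(6*(-1)))/(-1 + 6*(-1))) = 1/(2*(-2 + 3*(-6))/(-1 - 6)) = 1/(2*(-2 - 18)/(-7)) = 1/(2*(-⅐)*(-20)) = 1/(40/7) = 7/40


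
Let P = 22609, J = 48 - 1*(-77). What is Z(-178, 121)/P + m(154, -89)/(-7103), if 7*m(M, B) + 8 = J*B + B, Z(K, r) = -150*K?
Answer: 1581268898/1124142089 ≈ 1.4066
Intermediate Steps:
J = 125 (J = 48 + 77 = 125)
m(M, B) = -8/7 + 18*B (m(M, B) = -8/7 + (125*B + B)/7 = -8/7 + (126*B)/7 = -8/7 + 18*B)
Z(-178, 121)/P + m(154, -89)/(-7103) = -150*(-178)/22609 + (-8/7 + 18*(-89))/(-7103) = 26700*(1/22609) + (-8/7 - 1602)*(-1/7103) = 26700/22609 - 11222/7*(-1/7103) = 26700/22609 + 11222/49721 = 1581268898/1124142089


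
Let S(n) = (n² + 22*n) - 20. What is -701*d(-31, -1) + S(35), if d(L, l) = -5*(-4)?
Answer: -12045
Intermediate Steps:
d(L, l) = 20
S(n) = -20 + n² + 22*n
-701*d(-31, -1) + S(35) = -701*20 + (-20 + 35² + 22*35) = -14020 + (-20 + 1225 + 770) = -14020 + 1975 = -12045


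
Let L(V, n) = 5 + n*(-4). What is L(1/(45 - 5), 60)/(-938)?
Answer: 235/938 ≈ 0.25053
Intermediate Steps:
L(V, n) = 5 - 4*n
L(1/(45 - 5), 60)/(-938) = (5 - 4*60)/(-938) = (5 - 240)*(-1/938) = -235*(-1/938) = 235/938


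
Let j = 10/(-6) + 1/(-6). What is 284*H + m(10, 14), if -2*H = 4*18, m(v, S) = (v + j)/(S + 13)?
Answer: -1656239/162 ≈ -10224.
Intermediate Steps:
j = -11/6 (j = 10*(-⅙) + 1*(-⅙) = -5/3 - ⅙ = -11/6 ≈ -1.8333)
m(v, S) = (-11/6 + v)/(13 + S) (m(v, S) = (v - 11/6)/(S + 13) = (-11/6 + v)/(13 + S))
H = -36 (H = -2*18 = -½*72 = -36)
284*H + m(10, 14) = 284*(-36) + (-11/6 + 10)/(13 + 14) = -10224 + (49/6)/27 = -10224 + (1/27)*(49/6) = -10224 + 49/162 = -1656239/162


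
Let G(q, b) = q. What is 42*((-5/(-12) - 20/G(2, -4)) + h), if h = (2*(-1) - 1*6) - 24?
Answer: -3493/2 ≈ -1746.5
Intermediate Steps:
h = -32 (h = (-2 - 6) - 24 = -8 - 24 = -32)
42*((-5/(-12) - 20/G(2, -4)) + h) = 42*((-5/(-12) - 20/2) - 32) = 42*((-5*(-1/12) - 20*1/2) - 32) = 42*((5/12 - 10) - 32) = 42*(-115/12 - 32) = 42*(-499/12) = -3493/2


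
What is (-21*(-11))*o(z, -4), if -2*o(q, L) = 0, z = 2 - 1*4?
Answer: 0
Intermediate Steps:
z = -2 (z = 2 - 4 = -2)
o(q, L) = 0 (o(q, L) = -½*0 = 0)
(-21*(-11))*o(z, -4) = -21*(-11)*0 = 231*0 = 0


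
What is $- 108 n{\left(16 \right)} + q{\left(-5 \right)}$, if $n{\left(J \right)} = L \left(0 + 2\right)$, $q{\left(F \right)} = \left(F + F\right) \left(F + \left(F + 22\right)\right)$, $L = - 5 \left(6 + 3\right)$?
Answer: $9600$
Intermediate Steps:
$L = -45$ ($L = \left(-5\right) 9 = -45$)
$q{\left(F \right)} = 2 F \left(22 + 2 F\right)$ ($q{\left(F \right)} = 2 F \left(F + \left(22 + F\right)\right) = 2 F \left(22 + 2 F\right)$)
$n{\left(J \right)} = -90$ ($n{\left(J \right)} = - 45 \left(0 + 2\right) = \left(-45\right) 2 = -90$)
$- 108 n{\left(16 \right)} + q{\left(-5 \right)} = \left(-108\right) \left(-90\right) + 4 \left(-5\right) \left(11 - 5\right) = 9720 + 4 \left(-5\right) 6 = 9720 - 120 = 9600$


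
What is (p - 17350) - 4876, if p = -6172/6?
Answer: -69764/3 ≈ -23255.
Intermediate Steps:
p = -3086/3 (p = -6172*⅙ = -3086/3 ≈ -1028.7)
(p - 17350) - 4876 = (-3086/3 - 17350) - 4876 = -55136/3 - 4876 = -69764/3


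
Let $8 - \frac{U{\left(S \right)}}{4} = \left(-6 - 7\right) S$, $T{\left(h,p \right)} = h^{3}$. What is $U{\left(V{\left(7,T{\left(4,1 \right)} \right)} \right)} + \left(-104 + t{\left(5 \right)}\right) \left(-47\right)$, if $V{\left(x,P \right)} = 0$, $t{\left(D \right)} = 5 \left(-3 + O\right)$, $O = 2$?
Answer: $5155$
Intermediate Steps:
$t{\left(D \right)} = -5$ ($t{\left(D \right)} = 5 \left(-3 + 2\right) = 5 \left(-1\right) = -5$)
$U{\left(S \right)} = 32 + 52 S$ ($U{\left(S \right)} = 32 - 4 \left(-6 - 7\right) S = 32 - 4 \left(- 13 S\right) = 32 + 52 S$)
$U{\left(V{\left(7,T{\left(4,1 \right)} \right)} \right)} + \left(-104 + t{\left(5 \right)}\right) \left(-47\right) = \left(32 + 52 \cdot 0\right) + \left(-104 - 5\right) \left(-47\right) = \left(32 + 0\right) - -5123 = 32 + 5123 = 5155$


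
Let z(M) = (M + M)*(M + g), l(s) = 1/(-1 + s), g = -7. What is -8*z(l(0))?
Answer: -128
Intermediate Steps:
z(M) = 2*M*(-7 + M) (z(M) = (M + M)*(M - 7) = (2*M)*(-7 + M) = 2*M*(-7 + M))
-8*z(l(0)) = -16*(-7 + 1/(-1 + 0))/(-1 + 0) = -16*(-7 + 1/(-1))/(-1) = -16*(-1)*(-7 - 1) = -16*(-1)*(-8) = -8*16 = -128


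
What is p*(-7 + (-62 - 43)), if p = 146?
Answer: -16352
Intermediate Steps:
p*(-7 + (-62 - 43)) = 146*(-7 + (-62 - 43)) = 146*(-7 - 105) = 146*(-112) = -16352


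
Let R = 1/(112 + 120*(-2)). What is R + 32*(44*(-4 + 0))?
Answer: -720897/128 ≈ -5632.0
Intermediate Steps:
R = -1/128 (R = 1/(112 - 240) = 1/(-128) = -1/128 ≈ -0.0078125)
R + 32*(44*(-4 + 0)) = -1/128 + 32*(44*(-4 + 0)) = -1/128 + 32*(44*(-4)) = -1/128 + 32*(-176) = -1/128 - 5632 = -720897/128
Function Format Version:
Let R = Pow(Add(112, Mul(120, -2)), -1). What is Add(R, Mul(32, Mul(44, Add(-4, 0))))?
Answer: Rational(-720897, 128) ≈ -5632.0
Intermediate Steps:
R = Rational(-1, 128) (R = Pow(Add(112, -240), -1) = Pow(-128, -1) = Rational(-1, 128) ≈ -0.0078125)
Add(R, Mul(32, Mul(44, Add(-4, 0)))) = Add(Rational(-1, 128), Mul(32, Mul(44, Add(-4, 0)))) = Add(Rational(-1, 128), Mul(32, Mul(44, -4))) = Add(Rational(-1, 128), Mul(32, -176)) = Add(Rational(-1, 128), -5632) = Rational(-720897, 128)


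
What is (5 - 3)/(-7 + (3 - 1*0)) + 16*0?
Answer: -½ ≈ -0.50000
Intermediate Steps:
(5 - 3)/(-7 + (3 - 1*0)) + 16*0 = 2/(-7 + (3 + 0)) + 0 = 2/(-7 + 3) + 0 = 2/(-4) + 0 = 2*(-¼) + 0 = -½ + 0 = -½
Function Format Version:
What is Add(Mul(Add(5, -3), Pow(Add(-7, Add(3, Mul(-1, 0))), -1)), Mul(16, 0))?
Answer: Rational(-1, 2) ≈ -0.50000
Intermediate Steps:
Add(Mul(Add(5, -3), Pow(Add(-7, Add(3, Mul(-1, 0))), -1)), Mul(16, 0)) = Add(Mul(2, Pow(Add(-7, Add(3, 0)), -1)), 0) = Add(Mul(2, Pow(Add(-7, 3), -1)), 0) = Add(Mul(2, Pow(-4, -1)), 0) = Add(Mul(2, Rational(-1, 4)), 0) = Add(Rational(-1, 2), 0) = Rational(-1, 2)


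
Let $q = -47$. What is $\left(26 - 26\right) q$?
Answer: $0$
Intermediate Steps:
$\left(26 - 26\right) q = \left(26 - 26\right) \left(-47\right) = 0 \left(-47\right) = 0$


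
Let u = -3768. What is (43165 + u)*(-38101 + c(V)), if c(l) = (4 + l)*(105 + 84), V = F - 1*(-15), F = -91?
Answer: -2037179473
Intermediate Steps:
V = -76 (V = -91 - 1*(-15) = -91 + 15 = -76)
c(l) = 756 + 189*l (c(l) = (4 + l)*189 = 756 + 189*l)
(43165 + u)*(-38101 + c(V)) = (43165 - 3768)*(-38101 + (756 + 189*(-76))) = 39397*(-38101 + (756 - 14364)) = 39397*(-38101 - 13608) = 39397*(-51709) = -2037179473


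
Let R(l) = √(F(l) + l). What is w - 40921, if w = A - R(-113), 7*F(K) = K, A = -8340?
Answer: -49261 - 2*I*√1582/7 ≈ -49261.0 - 11.364*I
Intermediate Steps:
F(K) = K/7
R(l) = 2*√14*√l/7 (R(l) = √(l/7 + l) = √(8*l/7) = 2*√14*√l/7)
w = -8340 - 2*I*√1582/7 (w = -8340 - 2*√14*√(-113)/7 = -8340 - 2*√14*I*√113/7 = -8340 - 2*I*√1582/7 ≈ -8340.0 - 11.364*I)
w - 40921 = (-8340 - 2*I*√1582/7) - 40921 = -49261 - 2*I*√1582/7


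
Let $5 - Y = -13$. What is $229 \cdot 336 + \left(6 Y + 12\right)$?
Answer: $77064$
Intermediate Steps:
$Y = 18$ ($Y = 5 - -13 = 5 + 13 = 18$)
$229 \cdot 336 + \left(6 Y + 12\right) = 229 \cdot 336 + \left(6 \cdot 18 + 12\right) = 76944 + \left(108 + 12\right) = 76944 + 120 = 77064$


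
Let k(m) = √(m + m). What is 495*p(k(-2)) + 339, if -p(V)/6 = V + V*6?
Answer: 339 - 41580*I ≈ 339.0 - 41580.0*I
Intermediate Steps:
k(m) = √2*√m (k(m) = √(2*m) = √2*√m)
p(V) = -42*V (p(V) = -6*(V + V*6) = -6*(V + 6*V) = -42*V)
495*p(k(-2)) + 339 = 495*(-42*√2*√(-2)) + 339 = 495*(-42*√2*I*√2) + 339 = 495*(-84*I) + 339 = -41580*I + 339 = 339 - 41580*I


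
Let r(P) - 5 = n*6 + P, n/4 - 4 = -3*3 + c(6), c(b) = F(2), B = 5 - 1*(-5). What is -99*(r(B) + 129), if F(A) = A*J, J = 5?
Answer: -26136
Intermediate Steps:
F(A) = 5*A (F(A) = A*5 = 5*A)
B = 10 (B = 5 + 5 = 10)
c(b) = 10 (c(b) = 5*2 = 10)
n = 20 (n = 16 + 4*(-3*3 + 10) = 16 + 4*(-9 + 10) = 16 + 4*1 = 16 + 4 = 20)
r(P) = 125 + P (r(P) = 5 + (20*6 + P) = 5 + (120 + P) = 125 + P)
-99*(r(B) + 129) = -99*((125 + 10) + 129) = -99*(135 + 129) = -99*264 = -26136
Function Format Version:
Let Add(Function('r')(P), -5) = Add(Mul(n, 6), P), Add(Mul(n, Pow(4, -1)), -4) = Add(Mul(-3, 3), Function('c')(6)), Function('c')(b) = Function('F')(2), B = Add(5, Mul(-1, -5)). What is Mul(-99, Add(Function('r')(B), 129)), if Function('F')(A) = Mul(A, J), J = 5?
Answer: -26136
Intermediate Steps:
Function('F')(A) = Mul(5, A) (Function('F')(A) = Mul(A, 5) = Mul(5, A))
B = 10 (B = Add(5, 5) = 10)
Function('c')(b) = 10 (Function('c')(b) = Mul(5, 2) = 10)
n = 20 (n = Add(16, Mul(4, Add(Mul(-3, 3), 10))) = Add(16, Mul(4, Add(-9, 10))) = Add(16, Mul(4, 1)) = Add(16, 4) = 20)
Function('r')(P) = Add(125, P) (Function('r')(P) = Add(5, Add(Mul(20, 6), P)) = Add(5, Add(120, P)) = Add(125, P))
Mul(-99, Add(Function('r')(B), 129)) = Mul(-99, Add(Add(125, 10), 129)) = Mul(-99, Add(135, 129)) = Mul(-99, 264) = -26136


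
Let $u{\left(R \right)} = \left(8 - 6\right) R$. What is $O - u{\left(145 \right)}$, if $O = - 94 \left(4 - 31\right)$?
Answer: $2248$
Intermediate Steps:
$u{\left(R \right)} = 2 R$
$O = 2538$ ($O = \left(-94\right) \left(-27\right) = 2538$)
$O - u{\left(145 \right)} = 2538 - 2 \cdot 145 = 2538 - 290 = 2248$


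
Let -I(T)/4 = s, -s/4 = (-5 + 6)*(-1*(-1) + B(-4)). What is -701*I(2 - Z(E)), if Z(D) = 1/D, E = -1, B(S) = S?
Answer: 33648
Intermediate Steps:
s = 12 (s = -4*(-5 + 6)*(-1*(-1) - 4) = -4*(1 - 4) = -4*(-3) = 12)
I(T) = -48 (I(T) = -4*12 = -48)
-701*I(2 - Z(E)) = -701*(-48) = 33648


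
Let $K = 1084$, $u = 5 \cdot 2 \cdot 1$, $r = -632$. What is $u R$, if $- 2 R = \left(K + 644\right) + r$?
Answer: $-5480$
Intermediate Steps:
$u = 10$ ($u = 10 \cdot 1 = 10$)
$R = -548$ ($R = - \frac{\left(1084 + 644\right) - 632}{2} = - \frac{1728 - 632}{2} = \left(- \frac{1}{2}\right) 1096 = -548$)
$u R = 10 \left(-548\right) = -5480$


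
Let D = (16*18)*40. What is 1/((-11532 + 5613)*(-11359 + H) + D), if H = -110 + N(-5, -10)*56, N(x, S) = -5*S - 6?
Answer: 1/53312115 ≈ 1.8757e-8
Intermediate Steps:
D = 11520 (D = 288*40 = 11520)
N(x, S) = -6 - 5*S
H = 2354 (H = -110 + (-6 - 5*(-10))*56 = -110 + (-6 + 50)*56 = -110 + 44*56 = -110 + 2464 = 2354)
1/((-11532 + 5613)*(-11359 + H) + D) = 1/((-11532 + 5613)*(-11359 + 2354) + 11520) = 1/(-5919*(-9005) + 11520) = 1/(53300595 + 11520) = 1/53312115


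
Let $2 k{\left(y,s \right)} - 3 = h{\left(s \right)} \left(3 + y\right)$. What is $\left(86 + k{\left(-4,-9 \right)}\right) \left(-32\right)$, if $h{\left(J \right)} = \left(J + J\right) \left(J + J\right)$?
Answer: $2384$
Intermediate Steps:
$h{\left(J \right)} = 4 J^{2}$ ($h{\left(J \right)} = 2 J 2 J = 4 J^{2}$)
$k{\left(y,s \right)} = \frac{3}{2} + 2 s^{2} \left(3 + y\right)$ ($k{\left(y,s \right)} = \frac{3}{2} + \frac{4 s^{2} \left(3 + y\right)}{2} = \frac{3}{2} + 2 s^{2} \left(3 + y\right)$)
$\left(86 + k{\left(-4,-9 \right)}\right) \left(-32\right) = \left(86 + \left(\frac{3}{2} + 6 \left(-9\right)^{2} + 2 \left(-4\right) \left(-9\right)^{2}\right)\right) \left(-32\right) = \left(86 + \left(\frac{3}{2} + 6 \cdot 81 + 2 \left(-4\right) 81\right)\right) \left(-32\right) = \left(86 + \left(\frac{3}{2} + 486 - 648\right)\right) \left(-32\right) = \left(86 - \frac{321}{2}\right) \left(-32\right) = \left(- \frac{149}{2}\right) \left(-32\right) = 2384$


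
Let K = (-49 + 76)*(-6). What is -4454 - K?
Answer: -4292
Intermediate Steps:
K = -162 (K = 27*(-6) = -162)
-4454 - K = -4454 - 1*(-162) = -4454 + 162 = -4292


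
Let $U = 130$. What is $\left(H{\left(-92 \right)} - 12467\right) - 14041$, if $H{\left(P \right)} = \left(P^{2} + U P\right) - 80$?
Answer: $-30084$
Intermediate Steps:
$H{\left(P \right)} = -80 + P^{2} + 130 P$ ($H{\left(P \right)} = \left(P^{2} + 130 P\right) - 80 = -80 + P^{2} + 130 P$)
$\left(H{\left(-92 \right)} - 12467\right) - 14041 = \left(\left(-80 + \left(-92\right)^{2} + 130 \left(-92\right)\right) - 12467\right) - 14041 = \left(\left(-80 + 8464 - 11960\right) - 12467\right) - 14041 = \left(-3576 - 12467\right) - 14041 = -16043 - 14041 = -30084$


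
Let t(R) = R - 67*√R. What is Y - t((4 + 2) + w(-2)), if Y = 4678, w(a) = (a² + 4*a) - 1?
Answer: 4744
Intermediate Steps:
w(a) = -1 + a² + 4*a
Y - t((4 + 2) + w(-2)) = 4678 - (((4 + 2) + (-1 + (-2)² + 4*(-2))) - 67*√((4 + 2) + (-1 + (-2)² + 4*(-2)))) = 4678 - ((6 + (-1 + 4 - 8)) - 67*√(6 + (-1 + 4 - 8))) = 4678 - ((6 - 5) - 67*√(6 - 5)) = 4678 - (1 - 67*√1) = 4678 - (1 - 67*1) = 4678 - (1 - 67) = 4678 - 1*(-66) = 4678 + 66 = 4744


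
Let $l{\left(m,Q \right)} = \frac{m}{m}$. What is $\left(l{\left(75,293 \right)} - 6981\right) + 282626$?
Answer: $275646$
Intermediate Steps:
$l{\left(m,Q \right)} = 1$
$\left(l{\left(75,293 \right)} - 6981\right) + 282626 = \left(1 - 6981\right) + 282626 = -6980 + 282626 = 275646$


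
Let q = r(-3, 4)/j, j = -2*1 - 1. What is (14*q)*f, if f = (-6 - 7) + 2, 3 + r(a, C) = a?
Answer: -308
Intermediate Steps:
r(a, C) = -3 + a
j = -3 (j = -2 - 1 = -3)
q = 2 (q = (-3 - 3)/(-3) = -6*(-1/3) = 2)
f = -11 (f = -13 + 2 = -11)
(14*q)*f = (14*2)*(-11) = 28*(-11) = -308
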